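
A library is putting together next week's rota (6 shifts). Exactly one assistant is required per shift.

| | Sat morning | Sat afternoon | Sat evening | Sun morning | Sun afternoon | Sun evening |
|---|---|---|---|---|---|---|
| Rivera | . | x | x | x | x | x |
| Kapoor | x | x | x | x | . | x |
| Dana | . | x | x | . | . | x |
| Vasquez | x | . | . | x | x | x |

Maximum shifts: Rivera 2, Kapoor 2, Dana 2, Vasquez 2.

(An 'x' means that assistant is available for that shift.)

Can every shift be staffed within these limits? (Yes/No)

Yes

One valid schedule: Sat morning→Kapoor, Sat afternoon→Rivera, Sat evening→Kapoor, Sun morning→Vasquez, Sun afternoon→Rivera, Sun evening→Dana.
Loads: Rivera 2/2, Kapoor 2/2, Dana 1/2, Vasquez 1/2 — all within limits.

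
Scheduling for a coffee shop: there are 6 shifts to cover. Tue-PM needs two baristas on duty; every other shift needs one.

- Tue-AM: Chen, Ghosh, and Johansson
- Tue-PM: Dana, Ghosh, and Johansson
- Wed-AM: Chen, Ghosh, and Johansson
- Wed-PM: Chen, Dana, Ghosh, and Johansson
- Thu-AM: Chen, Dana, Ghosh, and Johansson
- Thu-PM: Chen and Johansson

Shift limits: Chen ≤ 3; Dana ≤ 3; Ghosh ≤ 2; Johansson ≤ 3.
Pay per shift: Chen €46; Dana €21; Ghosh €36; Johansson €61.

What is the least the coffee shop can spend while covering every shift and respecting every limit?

€227

Picking the cheapest available barista for each shift independently would cost €217, but that ignores the shift limits.
An optimal schedule: Tue-AM→Ghosh, Tue-PM→Dana+Ghosh, Wed-AM→Chen, Wed-PM→Dana, Thu-AM→Dana, Thu-PM→Chen.
Total: 36 + 21 + 36 + 46 + 21 + 21 + 46 = €227.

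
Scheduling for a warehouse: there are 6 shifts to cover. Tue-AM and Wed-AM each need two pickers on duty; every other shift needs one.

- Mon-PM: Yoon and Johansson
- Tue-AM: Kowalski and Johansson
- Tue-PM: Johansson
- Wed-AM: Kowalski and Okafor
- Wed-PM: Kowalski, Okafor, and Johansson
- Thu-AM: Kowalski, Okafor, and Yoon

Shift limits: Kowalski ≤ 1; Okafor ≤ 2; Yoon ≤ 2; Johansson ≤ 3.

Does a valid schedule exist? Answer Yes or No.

No

Total capacity is 8 and 8 slots are needed, so capacity alone doesn't rule it out.
Shifts {Tue-AM, Wed-AM} need 4 worker-slots in total, but the pickers available for any of those shifts (Kowalski, Okafor, and Johansson) can supply at most 3 among them. So no valid schedule exists.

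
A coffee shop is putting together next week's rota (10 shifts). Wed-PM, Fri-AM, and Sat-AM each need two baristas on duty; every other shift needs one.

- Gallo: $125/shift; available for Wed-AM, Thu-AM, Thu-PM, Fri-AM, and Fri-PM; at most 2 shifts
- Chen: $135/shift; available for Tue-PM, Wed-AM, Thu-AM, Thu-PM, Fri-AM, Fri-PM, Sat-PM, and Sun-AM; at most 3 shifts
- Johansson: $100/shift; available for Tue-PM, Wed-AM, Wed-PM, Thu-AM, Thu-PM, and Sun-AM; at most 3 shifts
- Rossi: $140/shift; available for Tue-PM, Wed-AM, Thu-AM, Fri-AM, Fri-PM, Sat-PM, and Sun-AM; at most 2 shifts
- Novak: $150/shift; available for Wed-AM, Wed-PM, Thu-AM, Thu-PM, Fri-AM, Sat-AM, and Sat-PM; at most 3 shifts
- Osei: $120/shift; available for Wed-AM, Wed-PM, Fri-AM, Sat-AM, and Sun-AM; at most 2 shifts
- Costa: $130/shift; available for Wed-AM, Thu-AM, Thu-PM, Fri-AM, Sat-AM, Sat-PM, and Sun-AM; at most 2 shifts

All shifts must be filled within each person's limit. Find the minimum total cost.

$1595

Picking the cheapest available barista for each shift independently would cost $1470, but that ignores the shift limits.
An optimal schedule: Tue-PM→Johansson, Wed-AM→Chen, Wed-PM→Johansson+Osei, Thu-AM→Gallo, Thu-PM→Johansson, Fri-AM→Chen+Rossi, Fri-PM→Gallo, Sat-AM→Osei+Costa, Sat-PM→Costa, Sun-AM→Chen.
Total: 100 + 135 + 100 + 120 + 125 + 100 + 135 + 140 + 125 + 120 + 130 + 130 + 135 = $1595.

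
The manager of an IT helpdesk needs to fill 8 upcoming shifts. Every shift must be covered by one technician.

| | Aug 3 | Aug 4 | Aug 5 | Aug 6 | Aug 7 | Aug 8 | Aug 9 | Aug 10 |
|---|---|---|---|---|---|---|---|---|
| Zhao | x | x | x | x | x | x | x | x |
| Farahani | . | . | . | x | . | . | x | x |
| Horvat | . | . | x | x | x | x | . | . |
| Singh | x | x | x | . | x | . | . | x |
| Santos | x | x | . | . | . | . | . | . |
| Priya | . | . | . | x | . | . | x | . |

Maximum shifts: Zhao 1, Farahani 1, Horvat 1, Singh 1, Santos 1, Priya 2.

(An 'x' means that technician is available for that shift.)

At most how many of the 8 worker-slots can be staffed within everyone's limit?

7

Total capacity across all technicians is 1+1+1+1+1+2 = 7, and 8 slots are needed, so at most 7 can be filled.
An assignment achieving 7: Aug 3→Singh, Aug 4→Santos, Aug 5→Horvat, Aug 6→Priya, Aug 8→Zhao, Aug 9→Priya, Aug 10→Farahani.
Loads: Zhao 1/1, Farahani 1/1, Horvat 1/1, Singh 1/1, Santos 1/1, Priya 2/2.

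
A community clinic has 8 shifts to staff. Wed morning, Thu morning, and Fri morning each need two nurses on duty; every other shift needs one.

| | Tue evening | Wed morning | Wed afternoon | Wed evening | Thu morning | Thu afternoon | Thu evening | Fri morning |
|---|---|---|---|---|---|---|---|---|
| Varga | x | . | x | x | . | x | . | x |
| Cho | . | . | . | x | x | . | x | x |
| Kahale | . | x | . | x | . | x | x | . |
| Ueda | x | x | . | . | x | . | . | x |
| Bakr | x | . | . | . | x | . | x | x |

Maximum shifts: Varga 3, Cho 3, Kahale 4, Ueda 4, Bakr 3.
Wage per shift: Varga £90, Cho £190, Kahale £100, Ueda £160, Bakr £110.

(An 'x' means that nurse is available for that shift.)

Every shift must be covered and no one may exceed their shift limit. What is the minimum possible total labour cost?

£1210

Wed morning can only be covered by Kahale and Ueda, so that assignment is forced.
Wed afternoon can only be covered by Varga, so that assignment is forced.
Picking the cheapest available nurse for each shift independently would cost £1190, but that ignores the shift limits.
An optimal schedule: Tue evening→Varga, Wed morning→Kahale+Ueda, Wed afternoon→Varga, Wed evening→Kahale, Thu morning→Bakr+Ueda, Thu afternoon→Kahale, Thu evening→Kahale, Fri morning→Varga+Bakr.
Total: 90 + 100 + 160 + 90 + 100 + 110 + 160 + 100 + 100 + 90 + 110 = £1210.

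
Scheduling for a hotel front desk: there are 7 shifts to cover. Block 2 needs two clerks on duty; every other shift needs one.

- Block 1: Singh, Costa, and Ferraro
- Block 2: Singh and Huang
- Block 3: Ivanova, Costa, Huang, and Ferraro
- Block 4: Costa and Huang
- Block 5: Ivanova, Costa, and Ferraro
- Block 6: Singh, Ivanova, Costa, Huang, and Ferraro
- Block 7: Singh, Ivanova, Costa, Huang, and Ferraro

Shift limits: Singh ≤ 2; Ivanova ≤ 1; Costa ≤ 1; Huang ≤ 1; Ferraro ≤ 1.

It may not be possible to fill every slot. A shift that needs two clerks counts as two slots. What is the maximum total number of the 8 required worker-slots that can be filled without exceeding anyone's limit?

6

Total capacity across all clerks is 2+1+1+1+1 = 6, and 8 slots are needed, so at most 6 can be filled.
An assignment achieving 6: Block 1→Singh, Block 2→Singh+Huang, Block 3→Ferraro, Block 4→Costa, Block 5→Ivanova.
Loads: Singh 2/2, Ivanova 1/1, Costa 1/1, Huang 1/1, Ferraro 1/1.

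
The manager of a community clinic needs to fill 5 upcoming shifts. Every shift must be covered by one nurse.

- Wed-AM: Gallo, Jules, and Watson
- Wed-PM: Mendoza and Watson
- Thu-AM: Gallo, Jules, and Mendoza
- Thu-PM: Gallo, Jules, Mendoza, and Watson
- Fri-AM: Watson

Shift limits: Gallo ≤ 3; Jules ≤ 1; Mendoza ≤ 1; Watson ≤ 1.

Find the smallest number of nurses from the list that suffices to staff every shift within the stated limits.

3

5 slots to fill and no one can take more than 3, so at least ⌈5/3⌉ = 2 nurses are needed.
Any 2 nurses together have capacity at most 3+1 = 4 < 5 slots, so 2 can never suffice.
Gallo, Mendoza, and Watson alone can cover everything: Wed-AM→Gallo, Wed-PM→Mendoza, Thu-AM→Gallo, Thu-PM→Gallo, Fri-AM→Watson.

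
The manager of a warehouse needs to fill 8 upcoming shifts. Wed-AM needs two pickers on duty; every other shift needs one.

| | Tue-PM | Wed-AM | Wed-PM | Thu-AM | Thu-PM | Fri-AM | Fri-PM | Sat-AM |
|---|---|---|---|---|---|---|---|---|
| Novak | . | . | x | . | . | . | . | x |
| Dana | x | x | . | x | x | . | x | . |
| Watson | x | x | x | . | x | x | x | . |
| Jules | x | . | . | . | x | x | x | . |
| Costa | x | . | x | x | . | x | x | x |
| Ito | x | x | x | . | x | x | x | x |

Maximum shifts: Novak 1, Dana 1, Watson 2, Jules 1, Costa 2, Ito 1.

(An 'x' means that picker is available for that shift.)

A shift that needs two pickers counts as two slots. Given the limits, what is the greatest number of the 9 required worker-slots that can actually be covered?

8

Total capacity across all pickers is 1+1+2+1+2+1 = 8, and 9 slots are needed, so at most 8 can be filled.
An assignment achieving 8: Tue-PM→Costa, Wed-AM→Watson+Ito, Wed-PM→Watson, Thu-AM→Dana, Thu-PM→Jules, Fri-AM→Costa, Sat-AM→Novak.
Loads: Novak 1/1, Dana 1/1, Watson 2/2, Jules 1/1, Costa 2/2, Ito 1/1.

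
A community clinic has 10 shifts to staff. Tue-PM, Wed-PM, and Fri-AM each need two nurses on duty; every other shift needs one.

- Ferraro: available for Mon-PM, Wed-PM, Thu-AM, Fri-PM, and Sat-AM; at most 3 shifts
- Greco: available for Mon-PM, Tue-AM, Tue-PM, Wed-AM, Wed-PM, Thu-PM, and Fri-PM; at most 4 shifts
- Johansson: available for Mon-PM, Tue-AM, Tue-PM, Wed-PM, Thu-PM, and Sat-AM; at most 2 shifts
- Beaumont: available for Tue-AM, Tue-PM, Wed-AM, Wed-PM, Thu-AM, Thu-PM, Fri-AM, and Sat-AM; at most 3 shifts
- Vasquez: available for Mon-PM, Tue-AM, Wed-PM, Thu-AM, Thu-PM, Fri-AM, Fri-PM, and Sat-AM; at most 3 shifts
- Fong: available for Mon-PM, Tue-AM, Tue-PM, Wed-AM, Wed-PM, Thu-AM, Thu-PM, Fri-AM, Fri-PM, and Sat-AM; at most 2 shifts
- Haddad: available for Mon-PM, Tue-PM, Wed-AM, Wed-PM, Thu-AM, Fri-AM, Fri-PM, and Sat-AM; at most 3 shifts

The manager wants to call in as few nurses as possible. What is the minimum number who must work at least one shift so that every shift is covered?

4

13 slots to fill and no one can take more than 4, so at least ⌈13/4⌉ = 4 nurses are needed.
Ferraro, Greco, Beaumont, and Vasquez alone can cover everything: Mon-PM→Ferraro, Tue-AM→Greco, Tue-PM→Greco+Beaumont, Wed-AM→Greco, Wed-PM→Beaumont+Vasquez, Thu-AM→Ferraro, Thu-PM→Greco, Fri-AM→Beaumont+Vasquez, Fri-PM→Ferraro, Sat-AM→Vasquez.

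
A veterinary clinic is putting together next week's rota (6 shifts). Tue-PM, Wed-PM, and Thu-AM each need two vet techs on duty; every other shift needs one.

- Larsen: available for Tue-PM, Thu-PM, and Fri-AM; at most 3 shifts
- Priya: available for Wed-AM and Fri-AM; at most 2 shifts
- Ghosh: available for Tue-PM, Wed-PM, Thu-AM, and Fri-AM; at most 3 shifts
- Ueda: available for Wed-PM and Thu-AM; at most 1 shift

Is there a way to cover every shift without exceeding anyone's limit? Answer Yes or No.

Total capacity is 9 and 9 slots are needed, so capacity alone doesn't rule it out.
Shifts {Wed-PM, Thu-AM} need 4 worker-slots in total, but the vet techs available for any of those shifts (Ghosh and Ueda) can supply at most 3 among them. So no valid schedule exists.

No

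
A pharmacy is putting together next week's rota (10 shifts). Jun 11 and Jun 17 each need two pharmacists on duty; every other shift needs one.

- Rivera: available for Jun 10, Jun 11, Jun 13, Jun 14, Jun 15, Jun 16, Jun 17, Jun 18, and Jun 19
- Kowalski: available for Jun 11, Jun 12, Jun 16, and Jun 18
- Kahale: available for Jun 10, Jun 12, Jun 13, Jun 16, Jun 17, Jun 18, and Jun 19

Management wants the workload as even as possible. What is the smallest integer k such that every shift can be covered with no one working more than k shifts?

With 3 pharmacists and 12 worker-slots to fill, someone must work at least ⌈12/3⌉ = 4 shifts, so k ≥ 4.
k = 4 works: Jun 10→Kahale, Jun 11→Rivera+Kowalski, Jun 12→Kowalski, Jun 13→Kahale, Jun 14→Rivera, Jun 15→Rivera, Jun 16→Kowalski, Jun 17→Rivera+Kahale, Jun 18→Kowalski, Jun 19→Kahale.
Loads: Rivera 4, Kowalski 4, Kahale 4 — all ≤ 4.

4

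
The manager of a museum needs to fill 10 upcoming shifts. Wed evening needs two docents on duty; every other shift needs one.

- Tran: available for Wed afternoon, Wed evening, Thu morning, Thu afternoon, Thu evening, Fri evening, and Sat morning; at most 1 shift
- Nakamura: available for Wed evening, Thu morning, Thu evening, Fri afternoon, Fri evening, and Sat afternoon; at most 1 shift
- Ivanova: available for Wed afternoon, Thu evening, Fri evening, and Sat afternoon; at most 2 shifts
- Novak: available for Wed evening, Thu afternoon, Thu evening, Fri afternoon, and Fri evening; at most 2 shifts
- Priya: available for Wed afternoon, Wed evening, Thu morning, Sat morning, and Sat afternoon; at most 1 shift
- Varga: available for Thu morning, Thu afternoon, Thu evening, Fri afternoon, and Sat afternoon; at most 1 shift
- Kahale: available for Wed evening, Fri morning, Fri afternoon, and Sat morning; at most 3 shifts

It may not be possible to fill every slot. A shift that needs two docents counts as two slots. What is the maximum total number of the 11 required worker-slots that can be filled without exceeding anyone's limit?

Total capacity across all docents is 1+1+2+2+1+1+3 = 11, and 11 slots are needed, so at most 11 can be filled.
An assignment achieving 11: Wed afternoon→Tran, Wed evening→Novak+Kahale, Thu morning→Nakamura, Thu afternoon→Novak, Thu evening→Varga, Fri morning→Kahale, Fri afternoon→Kahale, Fri evening→Ivanova, Sat morning→Priya, Sat afternoon→Ivanova.
Loads: Tran 1/1, Nakamura 1/1, Ivanova 2/2, Novak 2/2, Priya 1/1, Varga 1/1, Kahale 3/3.

11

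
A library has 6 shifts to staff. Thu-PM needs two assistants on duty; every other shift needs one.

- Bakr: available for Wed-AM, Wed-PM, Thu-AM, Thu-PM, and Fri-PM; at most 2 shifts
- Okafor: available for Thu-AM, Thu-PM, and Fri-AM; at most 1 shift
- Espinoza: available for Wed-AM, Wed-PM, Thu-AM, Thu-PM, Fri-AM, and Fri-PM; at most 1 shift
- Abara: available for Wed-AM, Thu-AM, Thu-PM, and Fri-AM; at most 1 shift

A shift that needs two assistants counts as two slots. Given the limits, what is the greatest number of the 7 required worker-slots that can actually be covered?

5

Total capacity across all assistants is 2+1+1+1 = 5, and 7 slots are needed, so at most 5 can be filled.
An assignment achieving 5: Wed-AM→Espinoza, Wed-PM→Bakr, Thu-AM→Abara, Fri-AM→Okafor, Fri-PM→Bakr.
Loads: Bakr 2/2, Okafor 1/1, Espinoza 1/1, Abara 1/1.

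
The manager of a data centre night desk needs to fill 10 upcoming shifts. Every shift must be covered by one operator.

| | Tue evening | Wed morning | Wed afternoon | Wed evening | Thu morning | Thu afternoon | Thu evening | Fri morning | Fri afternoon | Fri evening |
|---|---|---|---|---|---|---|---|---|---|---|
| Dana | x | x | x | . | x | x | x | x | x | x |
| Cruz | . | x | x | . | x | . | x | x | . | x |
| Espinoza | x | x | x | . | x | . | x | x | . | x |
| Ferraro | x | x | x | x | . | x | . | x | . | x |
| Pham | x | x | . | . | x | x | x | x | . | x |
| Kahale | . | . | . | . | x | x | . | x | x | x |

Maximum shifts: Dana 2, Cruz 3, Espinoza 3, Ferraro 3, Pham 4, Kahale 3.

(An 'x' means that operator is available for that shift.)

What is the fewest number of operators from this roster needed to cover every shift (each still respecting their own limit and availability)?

3

10 slots to fill and no one can take more than 4, so at least ⌈10/4⌉ = 3 operators are needed.
Ferraro, Pham, and Kahale alone can cover everything: Tue evening→Ferraro, Wed morning→Pham, Wed afternoon→Ferraro, Wed evening→Ferraro, Thu morning→Pham, Thu afternoon→Pham, Thu evening→Pham, Fri morning→Kahale, Fri afternoon→Kahale, Fri evening→Kahale.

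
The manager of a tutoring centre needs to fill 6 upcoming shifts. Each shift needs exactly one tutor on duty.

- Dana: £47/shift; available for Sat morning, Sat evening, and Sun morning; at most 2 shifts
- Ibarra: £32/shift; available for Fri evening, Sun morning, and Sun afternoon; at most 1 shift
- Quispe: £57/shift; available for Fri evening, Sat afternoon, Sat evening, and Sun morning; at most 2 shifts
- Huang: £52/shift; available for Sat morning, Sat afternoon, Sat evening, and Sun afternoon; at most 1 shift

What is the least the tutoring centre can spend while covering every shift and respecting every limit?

Picking the cheapest available tutor for each shift independently would cost £242, but that ignores the shift limits.
An optimal schedule: Fri evening→Ibarra, Sat morning→Dana, Sat afternoon→Quispe, Sat evening→Dana, Sun morning→Quispe, Sun afternoon→Huang.
Total: 32 + 47 + 57 + 47 + 57 + 52 = £292.

£292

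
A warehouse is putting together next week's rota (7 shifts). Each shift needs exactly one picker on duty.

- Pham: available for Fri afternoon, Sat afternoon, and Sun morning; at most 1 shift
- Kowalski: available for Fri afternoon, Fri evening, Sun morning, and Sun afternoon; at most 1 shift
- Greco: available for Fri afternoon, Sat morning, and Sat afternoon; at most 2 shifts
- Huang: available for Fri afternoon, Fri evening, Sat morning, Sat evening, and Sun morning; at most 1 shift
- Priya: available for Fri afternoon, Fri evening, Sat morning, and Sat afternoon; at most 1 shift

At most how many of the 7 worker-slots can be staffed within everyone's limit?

6

Total capacity across all pickers is 1+1+2+1+1 = 6, and 7 slots are needed, so at most 6 can be filled.
An assignment achieving 6: Fri afternoon→Greco, Fri evening→Priya, Sat morning→Greco, Sat afternoon→Pham, Sat evening→Huang, Sun afternoon→Kowalski.
Loads: Pham 1/1, Kowalski 1/1, Greco 2/2, Huang 1/1, Priya 1/1.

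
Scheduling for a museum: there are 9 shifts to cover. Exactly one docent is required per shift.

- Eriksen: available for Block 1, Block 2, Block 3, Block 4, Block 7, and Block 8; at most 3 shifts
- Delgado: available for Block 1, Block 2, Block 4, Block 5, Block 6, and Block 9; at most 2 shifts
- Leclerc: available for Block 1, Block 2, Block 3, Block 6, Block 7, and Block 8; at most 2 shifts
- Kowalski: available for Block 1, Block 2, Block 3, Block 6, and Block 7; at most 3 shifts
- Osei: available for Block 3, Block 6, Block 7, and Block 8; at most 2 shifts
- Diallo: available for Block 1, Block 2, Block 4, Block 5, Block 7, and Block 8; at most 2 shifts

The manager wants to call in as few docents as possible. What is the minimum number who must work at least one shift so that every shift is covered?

9 slots to fill and no one can take more than 3, so at least ⌈9/3⌉ = 3 docents are needed.
Any 3 docents together have capacity at most 3+3+2 = 8 < 9 slots, so 3 can never suffice.
Eriksen, Delgado, Leclerc, and Kowalski alone can cover everything: Block 1→Kowalski, Block 2→Kowalski, Block 3→Eriksen, Block 4→Eriksen, Block 5→Delgado, Block 6→Leclerc, Block 7→Leclerc, Block 8→Eriksen, Block 9→Delgado.

4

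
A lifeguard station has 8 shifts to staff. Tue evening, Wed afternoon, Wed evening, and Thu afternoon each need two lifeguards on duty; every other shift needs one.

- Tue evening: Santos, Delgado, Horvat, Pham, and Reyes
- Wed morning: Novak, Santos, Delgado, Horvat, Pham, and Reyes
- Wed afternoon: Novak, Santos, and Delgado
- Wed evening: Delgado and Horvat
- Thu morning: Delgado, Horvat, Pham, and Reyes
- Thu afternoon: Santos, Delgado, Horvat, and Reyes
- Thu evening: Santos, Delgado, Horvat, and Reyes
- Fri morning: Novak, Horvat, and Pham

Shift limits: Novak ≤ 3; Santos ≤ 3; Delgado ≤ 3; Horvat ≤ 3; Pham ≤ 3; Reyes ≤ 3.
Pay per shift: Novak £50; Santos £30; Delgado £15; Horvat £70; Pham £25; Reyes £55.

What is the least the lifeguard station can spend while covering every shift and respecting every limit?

Wed evening can only be covered by Delgado and Horvat, so that assignment is forced.
Picking the cheapest available lifeguard for each shift independently would cost £285, but that ignores the shift limits.
An optimal schedule: Tue evening→Pham+Santos, Wed morning→Novak, Wed afternoon→Delgado+Novak, Wed evening→Delgado+Horvat, Thu morning→Pham, Thu afternoon→Delgado+Santos, Thu evening→Santos, Fri morning→Pham.
Total: 25 + 30 + 50 + 15 + 50 + 15 + 70 + 25 + 15 + 30 + 30 + 25 = £380.

£380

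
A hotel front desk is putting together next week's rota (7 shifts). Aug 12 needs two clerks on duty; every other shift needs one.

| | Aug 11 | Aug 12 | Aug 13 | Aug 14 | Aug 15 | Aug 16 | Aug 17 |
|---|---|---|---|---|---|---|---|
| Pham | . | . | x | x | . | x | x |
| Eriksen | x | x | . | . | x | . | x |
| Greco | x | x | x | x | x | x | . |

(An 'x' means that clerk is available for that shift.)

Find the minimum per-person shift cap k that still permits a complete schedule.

With 3 clerks and 8 worker-slots to fill, someone must work at least ⌈8/3⌉ = 3 shifts, so k ≥ 3.
k = 3 works: Aug 11→Eriksen, Aug 12→Eriksen+Greco, Aug 13→Pham, Aug 14→Pham, Aug 15→Eriksen, Aug 16→Greco, Aug 17→Pham.
Loads: Pham 3, Eriksen 3, Greco 2 — all ≤ 3.

3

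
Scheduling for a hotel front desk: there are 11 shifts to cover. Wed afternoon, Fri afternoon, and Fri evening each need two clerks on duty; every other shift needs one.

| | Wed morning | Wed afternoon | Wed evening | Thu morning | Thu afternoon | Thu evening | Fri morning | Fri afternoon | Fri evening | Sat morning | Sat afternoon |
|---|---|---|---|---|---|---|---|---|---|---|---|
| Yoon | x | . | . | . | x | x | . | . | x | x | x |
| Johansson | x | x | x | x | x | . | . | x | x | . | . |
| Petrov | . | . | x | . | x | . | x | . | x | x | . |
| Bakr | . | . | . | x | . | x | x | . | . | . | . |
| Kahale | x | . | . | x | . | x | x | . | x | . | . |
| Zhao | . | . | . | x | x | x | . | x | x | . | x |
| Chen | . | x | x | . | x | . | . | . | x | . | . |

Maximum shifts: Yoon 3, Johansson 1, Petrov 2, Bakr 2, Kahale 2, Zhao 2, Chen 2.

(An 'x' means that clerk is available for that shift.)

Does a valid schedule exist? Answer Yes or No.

Total capacity is 14 and 14 slots are needed, so capacity alone doesn't rule it out.
Shifts {Wed afternoon, Fri afternoon} need 4 worker-slots in total, but the clerks available for any of those shifts (Johansson, Zhao, and Chen) can supply at most 3 among them. So no valid schedule exists.

No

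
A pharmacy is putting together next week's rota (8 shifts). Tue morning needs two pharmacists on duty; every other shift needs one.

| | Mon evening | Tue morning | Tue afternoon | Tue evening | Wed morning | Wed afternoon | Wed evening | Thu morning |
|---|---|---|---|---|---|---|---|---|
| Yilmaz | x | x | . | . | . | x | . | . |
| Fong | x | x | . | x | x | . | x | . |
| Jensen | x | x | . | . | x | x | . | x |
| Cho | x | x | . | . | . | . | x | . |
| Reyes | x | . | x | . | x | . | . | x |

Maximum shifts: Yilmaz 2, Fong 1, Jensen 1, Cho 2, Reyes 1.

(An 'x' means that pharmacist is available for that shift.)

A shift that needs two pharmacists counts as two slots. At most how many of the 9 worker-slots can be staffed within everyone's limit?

7

Total capacity across all pharmacists is 2+1+1+2+1 = 7, and 9 slots are needed, so at most 7 can be filled.
An assignment achieving 7: Tue morning→Yilmaz+Cho, Tue afternoon→Reyes, Tue evening→Fong, Wed afternoon→Yilmaz, Wed evening→Cho, Thu morning→Jensen.
Loads: Yilmaz 2/2, Fong 1/1, Jensen 1/1, Cho 2/2, Reyes 1/1.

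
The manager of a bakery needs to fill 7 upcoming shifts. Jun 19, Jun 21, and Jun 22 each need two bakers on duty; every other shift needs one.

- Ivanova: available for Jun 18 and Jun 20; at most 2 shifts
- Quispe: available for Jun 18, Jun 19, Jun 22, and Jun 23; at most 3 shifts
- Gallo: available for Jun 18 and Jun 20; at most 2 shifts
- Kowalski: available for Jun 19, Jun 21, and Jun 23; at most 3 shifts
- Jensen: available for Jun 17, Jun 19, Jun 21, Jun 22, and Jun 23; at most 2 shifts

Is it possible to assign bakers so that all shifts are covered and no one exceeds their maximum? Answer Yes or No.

No

Total capacity is 12 and 10 slots are needed, so capacity alone doesn't rule it out.
Shifts {Jun 17, Jun 21, Jun 22} need 5 worker-slots in total, but the bakers available for any of those shifts (Quispe, Kowalski, and Jensen) can supply at most 4 among them. So no valid schedule exists.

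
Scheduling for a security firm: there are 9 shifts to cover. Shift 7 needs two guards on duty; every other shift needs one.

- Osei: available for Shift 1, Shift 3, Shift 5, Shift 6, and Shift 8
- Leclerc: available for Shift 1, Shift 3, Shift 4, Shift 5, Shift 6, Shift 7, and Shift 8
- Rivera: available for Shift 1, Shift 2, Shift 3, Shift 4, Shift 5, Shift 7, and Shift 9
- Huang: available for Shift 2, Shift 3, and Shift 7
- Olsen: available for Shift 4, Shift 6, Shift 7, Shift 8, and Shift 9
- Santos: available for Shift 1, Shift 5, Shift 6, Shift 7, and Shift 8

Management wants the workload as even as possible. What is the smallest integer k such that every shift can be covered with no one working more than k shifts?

2

With 6 guards and 10 worker-slots to fill, someone must work at least ⌈10/6⌉ = 2 shifts, so k ≥ 2.
k = 2 works: Shift 1→Osei, Shift 2→Rivera, Shift 3→Osei, Shift 4→Leclerc, Shift 5→Leclerc, Shift 6→Olsen, Shift 7→Huang+Santos, Shift 8→Olsen, Shift 9→Rivera.
Loads: Osei 2, Leclerc 2, Rivera 2, Huang 1, Olsen 2, Santos 1 — all ≤ 2.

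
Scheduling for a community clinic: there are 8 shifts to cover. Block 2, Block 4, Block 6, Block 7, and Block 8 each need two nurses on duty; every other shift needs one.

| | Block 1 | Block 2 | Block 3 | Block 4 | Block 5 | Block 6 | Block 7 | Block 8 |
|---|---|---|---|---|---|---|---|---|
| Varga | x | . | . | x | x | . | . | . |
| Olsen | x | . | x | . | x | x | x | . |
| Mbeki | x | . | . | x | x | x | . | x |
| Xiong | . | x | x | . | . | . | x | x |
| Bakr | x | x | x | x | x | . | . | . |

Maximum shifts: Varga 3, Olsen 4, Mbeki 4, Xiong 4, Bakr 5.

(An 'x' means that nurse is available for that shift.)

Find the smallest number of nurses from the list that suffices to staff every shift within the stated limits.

13 slots to fill and no one can take more than 5, so at least ⌈13/5⌉ = 3 nurses are needed.
Shifts {Block 2, Block 6} need 4 slots, but among the nurses available for them (Olsen, Mbeki, Xiong, and Bakr) any 3 together supply at most 3. So 3 nurses are not enough.
Olsen, Mbeki, Xiong, and Bakr alone can cover everything: Block 1→Olsen, Block 2→Xiong+Bakr, Block 3→Olsen, Block 4→Mbeki+Bakr, Block 5→Mbeki, Block 6→Olsen+Mbeki, Block 7→Olsen+Xiong, Block 8→Mbeki+Xiong.

4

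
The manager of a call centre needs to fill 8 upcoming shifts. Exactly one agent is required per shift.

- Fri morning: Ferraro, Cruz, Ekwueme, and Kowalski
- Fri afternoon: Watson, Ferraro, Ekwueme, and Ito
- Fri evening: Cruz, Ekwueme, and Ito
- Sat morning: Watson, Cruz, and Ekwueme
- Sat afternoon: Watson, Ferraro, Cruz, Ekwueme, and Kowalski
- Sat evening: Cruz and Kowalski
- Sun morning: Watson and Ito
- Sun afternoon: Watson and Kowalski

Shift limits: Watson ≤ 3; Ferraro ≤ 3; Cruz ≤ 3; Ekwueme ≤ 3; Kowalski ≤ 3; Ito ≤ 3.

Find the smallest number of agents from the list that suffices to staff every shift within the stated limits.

3

8 slots to fill and no one can take more than 3, so at least ⌈8/3⌉ = 3 agents are needed.
Watson, Ferraro, and Cruz alone can cover everything: Fri morning→Ferraro, Fri afternoon→Watson, Fri evening→Cruz, Sat morning→Cruz, Sat afternoon→Ferraro, Sat evening→Cruz, Sun morning→Watson, Sun afternoon→Watson.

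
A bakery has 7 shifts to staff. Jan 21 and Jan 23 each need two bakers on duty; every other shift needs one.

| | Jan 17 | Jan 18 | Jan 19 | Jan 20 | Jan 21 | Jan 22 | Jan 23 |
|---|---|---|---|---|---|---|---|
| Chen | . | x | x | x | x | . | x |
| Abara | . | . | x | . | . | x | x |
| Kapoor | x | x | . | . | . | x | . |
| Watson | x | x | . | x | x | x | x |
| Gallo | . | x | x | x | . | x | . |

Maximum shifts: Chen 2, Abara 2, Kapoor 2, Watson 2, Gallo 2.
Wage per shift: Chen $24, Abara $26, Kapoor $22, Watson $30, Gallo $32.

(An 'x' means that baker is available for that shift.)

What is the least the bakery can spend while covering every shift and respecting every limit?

Jan 21 can only be covered by Chen and Watson, so that assignment is forced.
Picking the cheapest available baker for each shift independently would cost $218, but that ignores the shift limits.
An optimal schedule: Jan 17→Kapoor, Jan 18→Kapoor, Jan 19→Chen, Jan 20→Gallo, Jan 21→Chen+Watson, Jan 22→Abara, Jan 23→Abara+Watson.
Total: 22 + 22 + 24 + 32 + 24 + 30 + 26 + 26 + 30 = $236.

$236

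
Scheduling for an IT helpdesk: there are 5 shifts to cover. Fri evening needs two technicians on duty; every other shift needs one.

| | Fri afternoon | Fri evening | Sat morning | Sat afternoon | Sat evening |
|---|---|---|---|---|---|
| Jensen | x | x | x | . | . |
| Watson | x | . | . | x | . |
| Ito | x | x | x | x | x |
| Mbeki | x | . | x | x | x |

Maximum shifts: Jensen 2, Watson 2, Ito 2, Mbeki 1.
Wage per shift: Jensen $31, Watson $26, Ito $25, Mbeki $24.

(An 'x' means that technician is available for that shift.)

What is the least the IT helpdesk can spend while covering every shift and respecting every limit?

Fri evening can only be covered by Jensen and Ito, so that assignment is forced.
Picking the cheapest available technician for each shift independently would cost $152, but that ignores the shift limits.
An optimal schedule: Fri afternoon→Watson, Fri evening→Ito+Jensen, Sat morning→Ito, Sat afternoon→Watson, Sat evening→Mbeki.
Total: 26 + 25 + 31 + 25 + 26 + 24 = $157.

$157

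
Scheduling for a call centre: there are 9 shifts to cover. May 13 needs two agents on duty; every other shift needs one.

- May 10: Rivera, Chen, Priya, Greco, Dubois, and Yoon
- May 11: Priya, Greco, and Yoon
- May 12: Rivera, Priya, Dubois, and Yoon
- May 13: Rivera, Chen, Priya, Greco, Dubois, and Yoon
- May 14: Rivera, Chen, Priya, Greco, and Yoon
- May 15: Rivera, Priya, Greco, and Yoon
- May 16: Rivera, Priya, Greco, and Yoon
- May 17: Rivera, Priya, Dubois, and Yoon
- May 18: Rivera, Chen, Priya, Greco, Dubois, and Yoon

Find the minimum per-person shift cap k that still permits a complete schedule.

With 6 agents and 10 worker-slots to fill, someone must work at least ⌈10/6⌉ = 2 shifts, so k ≥ 2.
k = 2 works: May 10→Chen, May 11→Priya, May 12→Rivera, May 13→Greco+Dubois, May 14→Chen, May 15→Rivera, May 16→Priya, May 17→Dubois, May 18→Greco.
Loads: Rivera 2, Chen 2, Priya 2, Greco 2, Dubois 2, Yoon 0 — all ≤ 2.

2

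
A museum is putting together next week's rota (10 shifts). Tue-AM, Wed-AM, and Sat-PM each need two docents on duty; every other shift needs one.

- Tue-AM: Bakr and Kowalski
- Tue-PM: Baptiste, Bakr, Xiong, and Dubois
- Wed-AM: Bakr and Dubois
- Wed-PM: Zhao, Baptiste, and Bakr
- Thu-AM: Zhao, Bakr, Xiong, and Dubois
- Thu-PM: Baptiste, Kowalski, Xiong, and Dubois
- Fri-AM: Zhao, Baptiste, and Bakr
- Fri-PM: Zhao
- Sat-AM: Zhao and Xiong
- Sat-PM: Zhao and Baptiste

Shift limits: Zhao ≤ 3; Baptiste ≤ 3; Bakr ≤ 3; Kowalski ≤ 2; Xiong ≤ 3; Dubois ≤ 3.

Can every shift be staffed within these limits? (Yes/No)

Tue-AM can only be covered by Bakr and Kowalski, so that assignment is forced.
Wed-AM can only be covered by Bakr and Dubois, so that assignment is forced.
Fri-PM can only be covered by Zhao, so that assignment is forced.
One valid schedule: Tue-AM→Bakr+Kowalski, Tue-PM→Bakr, Wed-AM→Bakr+Dubois, Wed-PM→Baptiste, Thu-AM→Xiong, Thu-PM→Kowalski, Fri-AM→Baptiste, Fri-PM→Zhao, Sat-AM→Zhao, Sat-PM→Zhao+Baptiste.
Loads: Zhao 3/3, Baptiste 3/3, Bakr 3/3, Kowalski 2/2, Xiong 1/3, Dubois 1/3 — all within limits.

Yes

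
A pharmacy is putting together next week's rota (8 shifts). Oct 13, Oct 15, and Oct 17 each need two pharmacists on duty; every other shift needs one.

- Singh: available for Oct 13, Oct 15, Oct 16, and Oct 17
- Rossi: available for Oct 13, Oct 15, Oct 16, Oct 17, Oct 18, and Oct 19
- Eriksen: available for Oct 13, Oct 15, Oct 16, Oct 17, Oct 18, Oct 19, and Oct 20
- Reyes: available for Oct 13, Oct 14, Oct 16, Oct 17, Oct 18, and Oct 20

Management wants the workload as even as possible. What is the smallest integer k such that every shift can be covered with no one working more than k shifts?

3

With 4 pharmacists and 11 worker-slots to fill, someone must work at least ⌈11/4⌉ = 3 shifts, so k ≥ 3.
k = 3 works: Oct 13→Singh+Eriksen, Oct 14→Reyes, Oct 15→Singh+Rossi, Oct 16→Singh, Oct 17→Eriksen+Reyes, Oct 18→Rossi, Oct 19→Rossi, Oct 20→Eriksen.
Loads: Singh 3, Rossi 3, Eriksen 3, Reyes 2 — all ≤ 3.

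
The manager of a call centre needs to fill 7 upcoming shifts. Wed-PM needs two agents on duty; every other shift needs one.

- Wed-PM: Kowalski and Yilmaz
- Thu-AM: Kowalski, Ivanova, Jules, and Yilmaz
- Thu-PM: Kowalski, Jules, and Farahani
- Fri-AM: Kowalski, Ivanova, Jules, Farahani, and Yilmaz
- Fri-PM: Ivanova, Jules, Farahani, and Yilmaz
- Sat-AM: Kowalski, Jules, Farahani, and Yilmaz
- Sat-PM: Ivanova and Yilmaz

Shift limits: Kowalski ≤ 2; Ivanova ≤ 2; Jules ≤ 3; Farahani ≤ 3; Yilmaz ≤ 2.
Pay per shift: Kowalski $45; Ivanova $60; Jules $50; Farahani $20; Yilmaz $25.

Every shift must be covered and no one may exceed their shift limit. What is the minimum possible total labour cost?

Wed-PM can only be covered by Kowalski and Yilmaz, so that assignment is forced.
Picking the cheapest available agent for each shift independently would cost $200, but that ignores the shift limits.
An optimal schedule: Wed-PM→Yilmaz+Kowalski, Thu-AM→Kowalski, Thu-PM→Farahani, Fri-AM→Jules, Fri-PM→Farahani, Sat-AM→Farahani, Sat-PM→Yilmaz.
Total: 25 + 45 + 45 + 20 + 50 + 20 + 20 + 25 = $250.

$250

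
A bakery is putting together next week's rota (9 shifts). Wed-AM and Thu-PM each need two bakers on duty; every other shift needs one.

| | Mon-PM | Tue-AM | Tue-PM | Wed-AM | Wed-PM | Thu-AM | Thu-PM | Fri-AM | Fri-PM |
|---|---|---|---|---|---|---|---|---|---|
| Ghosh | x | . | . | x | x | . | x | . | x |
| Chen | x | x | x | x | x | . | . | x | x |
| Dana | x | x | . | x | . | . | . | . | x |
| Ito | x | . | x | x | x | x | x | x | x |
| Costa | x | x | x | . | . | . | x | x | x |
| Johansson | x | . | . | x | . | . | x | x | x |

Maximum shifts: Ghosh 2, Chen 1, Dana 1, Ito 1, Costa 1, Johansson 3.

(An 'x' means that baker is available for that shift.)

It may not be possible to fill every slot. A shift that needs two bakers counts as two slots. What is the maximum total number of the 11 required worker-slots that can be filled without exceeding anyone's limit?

Total capacity across all bakers is 2+1+1+1+1+3 = 9, and 11 slots are needed, so at most 9 can be filled.
An assignment achieving 9: Tue-AM→Chen, Tue-PM→Costa, Wed-AM→Dana+Johansson, Wed-PM→Ghosh, Thu-AM→Ito, Thu-PM→Ghosh+Johansson, Fri-AM→Johansson.
Loads: Ghosh 2/2, Chen 1/1, Dana 1/1, Ito 1/1, Costa 1/1, Johansson 3/3.

9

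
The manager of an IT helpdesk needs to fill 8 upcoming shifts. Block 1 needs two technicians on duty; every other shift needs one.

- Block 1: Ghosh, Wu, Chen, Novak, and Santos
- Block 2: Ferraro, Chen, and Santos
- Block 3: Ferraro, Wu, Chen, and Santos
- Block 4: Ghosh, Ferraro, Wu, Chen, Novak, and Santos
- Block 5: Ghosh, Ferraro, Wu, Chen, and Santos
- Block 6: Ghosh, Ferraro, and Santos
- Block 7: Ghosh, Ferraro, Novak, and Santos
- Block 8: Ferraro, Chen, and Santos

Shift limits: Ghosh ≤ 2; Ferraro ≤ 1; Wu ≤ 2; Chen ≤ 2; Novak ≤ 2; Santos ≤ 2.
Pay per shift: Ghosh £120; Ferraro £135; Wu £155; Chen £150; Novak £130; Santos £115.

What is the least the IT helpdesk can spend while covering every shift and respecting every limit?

Picking the cheapest available technician for each shift independently would cost £1040, but that ignores the shift limits.
An optimal schedule: Block 1→Novak+Chen, Block 2→Santos, Block 3→Chen, Block 4→Novak, Block 5→Ghosh, Block 6→Santos, Block 7→Ghosh, Block 8→Ferraro.
Total: 130 + 150 + 115 + 150 + 130 + 120 + 115 + 120 + 135 = £1165.

£1165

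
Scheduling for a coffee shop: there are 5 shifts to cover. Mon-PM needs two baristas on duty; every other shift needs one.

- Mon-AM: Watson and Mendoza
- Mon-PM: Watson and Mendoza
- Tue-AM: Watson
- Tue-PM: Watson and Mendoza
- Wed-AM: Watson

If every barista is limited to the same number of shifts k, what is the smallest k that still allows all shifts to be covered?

3

With 2 baristas and 6 worker-slots to fill, someone must work at least ⌈6/2⌉ = 3 shifts, so k ≥ 3.
k = 3 works: Mon-AM→Mendoza, Mon-PM→Watson+Mendoza, Tue-AM→Watson, Tue-PM→Mendoza, Wed-AM→Watson.
Loads: Watson 3, Mendoza 3 — all ≤ 3.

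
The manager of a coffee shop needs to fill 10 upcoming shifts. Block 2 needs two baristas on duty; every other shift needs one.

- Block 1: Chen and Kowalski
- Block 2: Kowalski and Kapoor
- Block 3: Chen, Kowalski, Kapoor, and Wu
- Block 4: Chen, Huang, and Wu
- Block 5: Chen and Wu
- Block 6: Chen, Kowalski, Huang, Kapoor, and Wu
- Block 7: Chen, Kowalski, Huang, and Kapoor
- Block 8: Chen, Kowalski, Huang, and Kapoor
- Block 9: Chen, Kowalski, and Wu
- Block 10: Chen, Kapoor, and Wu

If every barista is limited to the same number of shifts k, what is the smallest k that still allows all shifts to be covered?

With 5 baristas and 11 worker-slots to fill, someone must work at least ⌈11/5⌉ = 3 shifts, so k ≥ 3.
k = 3 works: Block 1→Chen, Block 2→Kowalski+Kapoor, Block 3→Kowalski, Block 4→Chen, Block 5→Chen, Block 6→Huang, Block 7→Huang, Block 8→Huang, Block 9→Kowalski, Block 10→Kapoor.
Loads: Chen 3, Kowalski 3, Huang 3, Kapoor 2, Wu 0 — all ≤ 3.

3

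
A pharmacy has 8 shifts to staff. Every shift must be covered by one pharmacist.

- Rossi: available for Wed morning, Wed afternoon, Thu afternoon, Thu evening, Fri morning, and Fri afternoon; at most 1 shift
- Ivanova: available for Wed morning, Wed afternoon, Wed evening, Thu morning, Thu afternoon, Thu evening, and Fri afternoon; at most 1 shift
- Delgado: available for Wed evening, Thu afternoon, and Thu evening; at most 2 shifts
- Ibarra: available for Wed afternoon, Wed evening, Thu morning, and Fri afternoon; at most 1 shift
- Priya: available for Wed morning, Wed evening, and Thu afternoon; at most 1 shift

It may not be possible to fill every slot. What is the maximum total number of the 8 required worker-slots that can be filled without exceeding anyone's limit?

6

Total capacity across all pharmacists is 1+1+2+1+1 = 6, and 8 slots are needed, so at most 6 can be filled.
An assignment achieving 6: Wed morning→Priya, Wed afternoon→Ibarra, Wed evening→Delgado, Thu morning→Ivanova, Thu evening→Delgado, Fri morning→Rossi.
Loads: Rossi 1/1, Ivanova 1/1, Delgado 2/2, Ibarra 1/1, Priya 1/1.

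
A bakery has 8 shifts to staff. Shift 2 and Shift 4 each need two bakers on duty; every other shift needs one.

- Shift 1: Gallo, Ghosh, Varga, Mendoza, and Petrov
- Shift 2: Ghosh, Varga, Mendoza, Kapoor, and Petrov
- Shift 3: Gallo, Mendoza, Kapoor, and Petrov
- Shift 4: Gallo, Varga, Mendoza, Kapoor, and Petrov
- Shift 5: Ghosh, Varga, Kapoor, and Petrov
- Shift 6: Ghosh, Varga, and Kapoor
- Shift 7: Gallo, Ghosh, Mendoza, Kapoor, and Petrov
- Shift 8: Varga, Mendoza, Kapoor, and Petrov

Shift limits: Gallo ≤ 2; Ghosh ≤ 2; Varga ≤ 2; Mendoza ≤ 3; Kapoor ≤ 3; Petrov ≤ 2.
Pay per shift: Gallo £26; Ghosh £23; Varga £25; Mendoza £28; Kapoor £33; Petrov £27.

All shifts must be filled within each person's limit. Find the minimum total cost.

£258

Picking the cheapest available baker for each shift independently would cost £242, but that ignores the shift limits.
An optimal schedule: Shift 1→Varga, Shift 2→Petrov+Mendoza, Shift 3→Gallo, Shift 4→Petrov+Mendoza, Shift 5→Ghosh, Shift 6→Ghosh, Shift 7→Gallo, Shift 8→Varga.
Total: 25 + 27 + 28 + 26 + 27 + 28 + 23 + 23 + 26 + 25 = £258.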